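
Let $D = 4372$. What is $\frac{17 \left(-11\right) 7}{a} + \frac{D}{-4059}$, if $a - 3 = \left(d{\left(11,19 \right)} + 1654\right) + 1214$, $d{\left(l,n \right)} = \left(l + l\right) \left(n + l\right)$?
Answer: $- \frac{628811}{434313} \approx -1.4478$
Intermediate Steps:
$d{\left(l,n \right)} = 2 l \left(l + n\right)$
$a = 3531$ ($a = 3 + \left(\left(2 \cdot 11 \left(11 + 19\right) + 1654\right) + 1214\right) = 3 + \left(\left(2 \cdot 11 \cdot 30 + 1654\right) + 1214\right) = 3 + \left(\left(660 + 1654\right) + 1214\right) = 3 + \left(2314 + 1214\right) = 3 + 3528 = 3531$)
$\frac{17 \left(-11\right) 7}{a} + \frac{D}{-4059} = \frac{17 \left(-11\right) 7}{3531} + \frac{4372}{-4059} = \left(-187\right) 7 \cdot \frac{1}{3531} + 4372 \left(- \frac{1}{4059}\right) = \left(-1309\right) \frac{1}{3531} - \frac{4372}{4059} = - \frac{119}{321} - \frac{4372}{4059} = - \frac{628811}{434313}$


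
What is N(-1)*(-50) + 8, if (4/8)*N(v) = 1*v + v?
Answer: 208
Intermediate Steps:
N(v) = 4*v (N(v) = 2*(1*v + v) = 2*(v + v) = 2*(2*v) = 4*v)
N(-1)*(-50) + 8 = (4*(-1))*(-50) + 8 = -4*(-50) + 8 = 200 + 8 = 208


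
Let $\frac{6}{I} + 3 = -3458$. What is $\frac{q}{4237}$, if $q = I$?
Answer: $- \frac{6}{14664257} \approx -4.0916 \cdot 10^{-7}$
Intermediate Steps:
$I = - \frac{6}{3461}$ ($I = \frac{6}{-3 - 3458} = \frac{6}{-3461} = 6 \left(- \frac{1}{3461}\right) = - \frac{6}{3461} \approx -0.0017336$)
$q = - \frac{6}{3461} \approx -0.0017336$
$\frac{q}{4237} = - \frac{6}{3461 \cdot 4237} = \left(- \frac{6}{3461}\right) \frac{1}{4237} = - \frac{6}{14664257}$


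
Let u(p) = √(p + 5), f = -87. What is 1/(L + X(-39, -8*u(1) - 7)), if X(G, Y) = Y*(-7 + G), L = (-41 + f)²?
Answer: 8353/139138946 - 92*√6/69569473 ≈ 5.6794e-5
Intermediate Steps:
L = 16384 (L = (-41 - 87)² = (-128)² = 16384)
u(p) = √(5 + p)
1/(L + X(-39, -8*u(1) - 7)) = 1/(16384 + (-8*√(5 + 1) - 7)*(-7 - 39)) = 1/(16384 + (-8*√6 - 7)*(-46)) = 1/(16384 + (-7 - 8*√6)*(-46)) = 1/(16384 + (322 + 368*√6)) = 1/(16706 + 368*√6)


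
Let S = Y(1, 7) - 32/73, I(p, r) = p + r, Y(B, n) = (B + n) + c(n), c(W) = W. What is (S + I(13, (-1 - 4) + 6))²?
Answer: 4347225/5329 ≈ 815.77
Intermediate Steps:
Y(B, n) = B + 2*n (Y(B, n) = (B + n) + n = B + 2*n)
S = 1063/73 (S = (1 + 2*7) - 32/73 = (1 + 14) - 32*1/73 = 15 - 32/73 = 1063/73 ≈ 14.562)
(S + I(13, (-1 - 4) + 6))² = (1063/73 + (13 + ((-1 - 4) + 6)))² = (1063/73 + (13 + (-5 + 6)))² = (1063/73 + (13 + 1))² = (1063/73 + 14)² = (2085/73)² = 4347225/5329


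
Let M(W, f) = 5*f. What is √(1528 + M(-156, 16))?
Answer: 2*√402 ≈ 40.100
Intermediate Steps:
√(1528 + M(-156, 16)) = √(1528 + 5*16) = √(1528 + 80) = √1608 = 2*√402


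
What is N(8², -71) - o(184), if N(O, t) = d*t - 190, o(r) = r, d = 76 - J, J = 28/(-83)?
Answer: -480898/83 ≈ -5794.0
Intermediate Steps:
J = -28/83 (J = 28*(-1/83) = -28/83 ≈ -0.33735)
d = 6336/83 (d = 76 - 1*(-28/83) = 76 + 28/83 = 6336/83 ≈ 76.337)
N(O, t) = -190 + 6336*t/83 (N(O, t) = 6336*t/83 - 190 = -190 + 6336*t/83)
N(8², -71) - o(184) = (-190 + (6336/83)*(-71)) - 1*184 = (-190 - 449856/83) - 184 = -465626/83 - 184 = -480898/83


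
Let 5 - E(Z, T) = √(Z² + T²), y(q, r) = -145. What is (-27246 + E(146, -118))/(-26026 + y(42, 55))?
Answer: 27241/26171 + 2*√8810/26171 ≈ 1.0481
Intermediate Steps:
E(Z, T) = 5 - √(T² + Z²) (E(Z, T) = 5 - √(Z² + T²) = 5 - √(T² + Z²))
(-27246 + E(146, -118))/(-26026 + y(42, 55)) = (-27246 + (5 - √((-118)² + 146²)))/(-26026 - 145) = (-27246 + (5 - √(13924 + 21316)))/(-26171) = (-27246 + (5 - √35240))*(-1/26171) = (-27246 + (5 - 2*√8810))*(-1/26171) = (-27241 - 2*√8810)*(-1/26171) = 27241/26171 + 2*√8810/26171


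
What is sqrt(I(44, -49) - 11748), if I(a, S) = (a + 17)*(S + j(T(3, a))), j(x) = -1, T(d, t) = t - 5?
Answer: 7*I*sqrt(302) ≈ 121.65*I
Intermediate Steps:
T(d, t) = -5 + t
I(a, S) = (-1 + S)*(17 + a) (I(a, S) = (a + 17)*(S - 1) = (17 + a)*(-1 + S) = (-1 + S)*(17 + a))
sqrt(I(44, -49) - 11748) = sqrt((-17 - 1*44 + 17*(-49) - 49*44) - 11748) = sqrt((-17 - 44 - 833 - 2156) - 11748) = sqrt(-3050 - 11748) = sqrt(-14798) = 7*I*sqrt(302)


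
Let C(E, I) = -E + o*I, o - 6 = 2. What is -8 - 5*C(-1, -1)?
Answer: 27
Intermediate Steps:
o = 8 (o = 6 + 2 = 8)
C(E, I) = -E + 8*I
-8 - 5*C(-1, -1) = -8 - 5*(-1*(-1) + 8*(-1)) = -8 - 5*(1 - 8) = -8 - 5*(-7) = -8 + 35 = 27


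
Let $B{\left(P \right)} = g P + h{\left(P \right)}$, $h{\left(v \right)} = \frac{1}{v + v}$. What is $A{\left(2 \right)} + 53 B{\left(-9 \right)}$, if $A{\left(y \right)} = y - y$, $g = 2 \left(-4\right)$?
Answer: $\frac{68635}{18} \approx 3813.1$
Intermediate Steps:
$h{\left(v \right)} = \frac{1}{2 v}$
$g = -8$
$A{\left(y \right)} = 0$
$B{\left(P \right)} = \frac{1}{2 P} - 8 P$ ($B{\left(P \right)} = - 8 P + \frac{1}{2 P} = \frac{1}{2 P} - 8 P$)
$A{\left(2 \right)} + 53 B{\left(-9 \right)} = 0 + 53 \left(\frac{1}{2 \left(-9\right)} - -72\right) = 0 + 53 \left(\frac{1}{2} \left(- \frac{1}{9}\right) + 72\right) = 0 + 53 \left(- \frac{1}{18} + 72\right) = 0 + 53 \cdot \frac{1295}{18} = 0 + \frac{68635}{18} = \frac{68635}{18}$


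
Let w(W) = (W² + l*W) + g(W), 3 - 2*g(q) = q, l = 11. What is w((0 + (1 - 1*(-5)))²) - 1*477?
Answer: 2397/2 ≈ 1198.5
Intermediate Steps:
g(q) = 3/2 - q/2
w(W) = 3/2 + W² + 21*W/2 (w(W) = (W² + 11*W) + (3/2 - W/2) = 3/2 + W² + 21*W/2)
w((0 + (1 - 1*(-5)))²) - 1*477 = (3/2 + ((0 + (1 - 1*(-5)))²)² + 21*(0 + (1 - 1*(-5)))²/2) - 1*477 = (3/2 + ((0 + (1 + 5))²)² + 21*(0 + (1 + 5))²/2) - 477 = (3/2 + ((0 + 6)²)² + 21*(0 + 6)²/2) - 477 = (3/2 + (6²)² + (21/2)*6²) - 477 = (3/2 + 36² + (21/2)*36) - 477 = (3/2 + 1296 + 378) - 477 = 3351/2 - 477 = 2397/2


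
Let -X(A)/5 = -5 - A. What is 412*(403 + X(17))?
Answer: 211356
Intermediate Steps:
X(A) = 25 + 5*A (X(A) = -5*(-5 - A) = 25 + 5*A)
412*(403 + X(17)) = 412*(403 + (25 + 5*17)) = 412*(403 + (25 + 85)) = 412*(403 + 110) = 412*513 = 211356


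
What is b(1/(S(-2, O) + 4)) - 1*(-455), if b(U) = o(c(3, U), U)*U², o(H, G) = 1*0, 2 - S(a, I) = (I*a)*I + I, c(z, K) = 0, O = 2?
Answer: 455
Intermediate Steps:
S(a, I) = 2 - I - a*I² (S(a, I) = 2 - ((I*a)*I + I) = 2 - (a*I² + I) = 2 - (I + a*I²) = 2 + (-I - a*I²) = 2 - I - a*I²)
o(H, G) = 0
b(U) = 0 (b(U) = 0*U² = 0)
b(1/(S(-2, O) + 4)) - 1*(-455) = 0 - 1*(-455) = 0 + 455 = 455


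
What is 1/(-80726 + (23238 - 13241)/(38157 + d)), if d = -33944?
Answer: -4213/340088641 ≈ -1.2388e-5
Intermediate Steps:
1/(-80726 + (23238 - 13241)/(38157 + d)) = 1/(-80726 + (23238 - 13241)/(38157 - 33944)) = 1/(-80726 + 9997/4213) = 1/(-340088641/4213) = -4213/340088641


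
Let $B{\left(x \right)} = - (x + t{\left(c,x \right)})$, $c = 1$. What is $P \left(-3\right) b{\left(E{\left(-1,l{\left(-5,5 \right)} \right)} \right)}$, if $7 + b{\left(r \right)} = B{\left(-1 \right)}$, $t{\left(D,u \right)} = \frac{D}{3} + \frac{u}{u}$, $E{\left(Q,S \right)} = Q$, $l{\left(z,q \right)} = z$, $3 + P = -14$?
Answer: $-374$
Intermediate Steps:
$P = -17$ ($P = -3 - 14 = -17$)
$t{\left(D,u \right)} = 1 + \frac{D}{3}$ ($t{\left(D,u \right)} = D \frac{1}{3} + 1 = \frac{D}{3} + 1 = 1 + \frac{D}{3}$)
$B{\left(x \right)} = - \frac{4}{3} - x$ ($B{\left(x \right)} = - (x + \left(1 + \frac{1}{3} \cdot 1\right)) = - (x + \left(1 + \frac{1}{3}\right)) = - (x + \frac{4}{3}) = - (\frac{4}{3} + x) = - \frac{4}{3} - x$)
$b{\left(r \right)} = - \frac{22}{3}$ ($b{\left(r \right)} = -7 - \frac{1}{3} = - \frac{22}{3}$)
$P \left(-3\right) b{\left(E{\left(-1,l{\left(-5,5 \right)} \right)} \right)} = \left(-17\right) \left(-3\right) \left(- \frac{22}{3}\right) = 51 \left(- \frac{22}{3}\right) = -374$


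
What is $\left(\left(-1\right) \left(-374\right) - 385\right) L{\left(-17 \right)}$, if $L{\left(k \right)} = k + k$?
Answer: $374$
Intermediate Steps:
$L{\left(k \right)} = 2 k$
$\left(\left(-1\right) \left(-374\right) - 385\right) L{\left(-17 \right)} = \left(\left(-1\right) \left(-374\right) - 385\right) 2 \left(-17\right) = \left(374 - 385\right) \left(-34\right) = \left(-11\right) \left(-34\right) = 374$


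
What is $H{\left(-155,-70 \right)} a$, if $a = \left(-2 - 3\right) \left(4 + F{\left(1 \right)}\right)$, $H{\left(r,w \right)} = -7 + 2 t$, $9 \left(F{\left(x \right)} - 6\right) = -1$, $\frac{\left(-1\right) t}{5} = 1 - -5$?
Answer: $\frac{29815}{9} \approx 3312.8$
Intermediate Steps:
$t = -30$ ($t = - 5 \left(1 - -5\right) = - 5 \left(1 + 5\right) = \left(-5\right) 6 = -30$)
$F{\left(x \right)} = \frac{53}{9}$ ($F{\left(x \right)} = 6 + \frac{1}{9} \left(-1\right) = 6 - \frac{1}{9} = \frac{53}{9}$)
$H{\left(r,w \right)} = -67$ ($H{\left(r,w \right)} = -7 + 2 \left(-30\right) = -7 - 60 = -67$)
$a = - \frac{445}{9}$ ($a = \left(-2 - 3\right) \left(4 + \frac{53}{9}\right) = \left(-5\right) \frac{89}{9} = - \frac{445}{9} \approx -49.444$)
$H{\left(-155,-70 \right)} a = \left(-67\right) \left(- \frac{445}{9}\right) = \frac{29815}{9}$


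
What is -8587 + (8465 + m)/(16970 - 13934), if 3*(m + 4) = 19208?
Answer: -78165805/9108 ≈ -8582.1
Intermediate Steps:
m = 19196/3 (m = -4 + (⅓)*19208 = -4 + 19208/3 = 19196/3 ≈ 6398.7)
-8587 + (8465 + m)/(16970 - 13934) = -8587 + (8465 + 19196/3)/(16970 - 13934) = -8587 + (44591/3)/3036 = -8587 + (44591/3)*(1/3036) = -8587 + 44591/9108 = -78165805/9108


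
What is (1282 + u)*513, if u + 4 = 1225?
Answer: 1284039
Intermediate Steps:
u = 1221 (u = -4 + 1225 = 1221)
(1282 + u)*513 = (1282 + 1221)*513 = 2503*513 = 1284039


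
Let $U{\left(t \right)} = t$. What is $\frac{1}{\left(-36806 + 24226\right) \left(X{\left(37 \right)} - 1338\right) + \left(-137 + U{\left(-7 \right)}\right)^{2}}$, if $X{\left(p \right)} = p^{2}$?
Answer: $- \frac{1}{369244} \approx -2.7082 \cdot 10^{-6}$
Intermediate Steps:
$\frac{1}{\left(-36806 + 24226\right) \left(X{\left(37 \right)} - 1338\right) + \left(-137 + U{\left(-7 \right)}\right)^{2}} = \frac{1}{\left(-36806 + 24226\right) \left(37^{2} - 1338\right) + \left(-137 - 7\right)^{2}} = \frac{1}{- 12580 \left(1369 - 1338\right) + \left(-144\right)^{2}} = \frac{1}{\left(-12580\right) 31 + 20736} = \frac{1}{-389980 + 20736} = \frac{1}{-369244} = - \frac{1}{369244}$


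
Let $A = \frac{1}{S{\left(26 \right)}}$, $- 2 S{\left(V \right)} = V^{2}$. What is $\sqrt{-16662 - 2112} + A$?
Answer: $- \frac{1}{338} + 3 i \sqrt{2086} \approx -0.0029586 + 137.02 i$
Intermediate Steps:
$S{\left(V \right)} = - \frac{V^{2}}{2}$
$A = - \frac{1}{338}$ ($A = \frac{1}{\left(- \frac{1}{2}\right) 26^{2}} = \frac{1}{\left(- \frac{1}{2}\right) 676} = \frac{1}{-338} = - \frac{1}{338} \approx -0.0029586$)
$\sqrt{-16662 - 2112} + A = \sqrt{-16662 - 2112} - \frac{1}{338} = \sqrt{-18774} - \frac{1}{338} = 3 i \sqrt{2086} - \frac{1}{338} = - \frac{1}{338} + 3 i \sqrt{2086}$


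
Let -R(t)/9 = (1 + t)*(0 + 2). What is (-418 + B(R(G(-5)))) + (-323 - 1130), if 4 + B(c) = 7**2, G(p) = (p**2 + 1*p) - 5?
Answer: -1826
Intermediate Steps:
G(p) = -5 + p + p**2 (G(p) = (p**2 + p) - 5 = (p + p**2) - 5 = -5 + p + p**2)
R(t) = -18 - 18*t (R(t) = -9*(1 + t)*(0 + 2) = -9*(1 + t)*2 = -9*(2 + 2*t) = -18 - 18*t)
B(c) = 45 (B(c) = -4 + 7**2 = -4 + 49 = 45)
(-418 + B(R(G(-5)))) + (-323 - 1130) = (-418 + 45) + (-323 - 1130) = -373 - 1453 = -1826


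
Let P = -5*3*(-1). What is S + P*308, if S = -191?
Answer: 4429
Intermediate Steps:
P = 15 (P = -15*(-1) = 15)
S + P*308 = -191 + 15*308 = -191 + 4620 = 4429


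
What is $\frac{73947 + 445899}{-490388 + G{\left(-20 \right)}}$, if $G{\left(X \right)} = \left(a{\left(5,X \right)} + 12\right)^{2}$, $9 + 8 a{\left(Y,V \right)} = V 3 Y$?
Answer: $- \frac{33270144}{31339463} \approx -1.0616$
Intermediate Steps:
$a{\left(Y,V \right)} = - \frac{9}{8} + \frac{3 V Y}{8}$ ($a{\left(Y,V \right)} = - \frac{9}{8} + \frac{V 3 Y}{8} = - \frac{9}{8} + \frac{3 V Y}{8}$)
$G{\left(X \right)} = \left(\frac{87}{8} + \frac{15 X}{8}\right)^{2}$ ($G{\left(X \right)} = \left(\left(- \frac{9}{8} + \frac{3}{8} X 5\right) + 12\right)^{2} = \left(\left(- \frac{9}{8} + \frac{15 X}{8}\right) + 12\right)^{2} = \left(\frac{87}{8} + \frac{15 X}{8}\right)^{2}$)
$\frac{73947 + 445899}{-490388 + G{\left(-20 \right)}} = \frac{73947 + 445899}{-490388 + \frac{9 \left(29 + 5 \left(-20\right)\right)^{2}}{64}} = \frac{519846}{-490388 + \frac{9 \left(29 - 100\right)^{2}}{64}} = \frac{519846}{-490388 + \frac{9 \left(-71\right)^{2}}{64}} = \frac{519846}{-490388 + \frac{9}{64} \cdot 5041} = \frac{519846}{-490388 + \frac{45369}{64}} = \frac{519846}{- \frac{31339463}{64}} = 519846 \left(- \frac{64}{31339463}\right) = - \frac{33270144}{31339463}$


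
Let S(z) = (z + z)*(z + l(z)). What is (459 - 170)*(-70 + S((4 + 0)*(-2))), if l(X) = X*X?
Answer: -279174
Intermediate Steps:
l(X) = X²
S(z) = 2*z*(z + z²) (S(z) = (z + z)*(z + z²) = (2*z)*(z + z²) = 2*z*(z + z²))
(459 - 170)*(-70 + S((4 + 0)*(-2))) = (459 - 170)*(-70 + 2*((4 + 0)*(-2))²*(1 + (4 + 0)*(-2))) = 289*(-70 + 2*(4*(-2))²*(1 + 4*(-2))) = 289*(-70 + 2*(-8)²*(1 - 8)) = 289*(-70 + 2*64*(-7)) = 289*(-70 - 896) = 289*(-966) = -279174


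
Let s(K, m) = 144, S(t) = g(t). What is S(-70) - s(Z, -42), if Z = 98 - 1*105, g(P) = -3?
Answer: -147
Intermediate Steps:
S(t) = -3
Z = -7 (Z = 98 - 105 = -7)
S(-70) - s(Z, -42) = -3 - 1*144 = -3 - 144 = -147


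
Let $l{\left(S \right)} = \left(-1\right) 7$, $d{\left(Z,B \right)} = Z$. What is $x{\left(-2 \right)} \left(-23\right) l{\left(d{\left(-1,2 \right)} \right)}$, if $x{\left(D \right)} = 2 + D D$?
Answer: $966$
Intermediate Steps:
$l{\left(S \right)} = -7$
$x{\left(D \right)} = 2 + D^{2}$
$x{\left(-2 \right)} \left(-23\right) l{\left(d{\left(-1,2 \right)} \right)} = \left(2 + \left(-2\right)^{2}\right) \left(-23\right) \left(-7\right) = \left(2 + 4\right) \left(-23\right) \left(-7\right) = 6 \left(-23\right) \left(-7\right) = \left(-138\right) \left(-7\right) = 966$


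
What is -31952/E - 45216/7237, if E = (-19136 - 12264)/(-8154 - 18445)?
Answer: -769010343022/28405225 ≈ -27073.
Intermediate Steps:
E = 31400/26599 (E = -31400/(-26599) = -31400*(-1/26599) = 31400/26599 ≈ 1.1805)
-31952/E - 45216/7237 = -31952/31400/26599 - 45216/7237 = -31952*26599/31400 - 45216*1/7237 = -106236406/3925 - 45216/7237 = -769010343022/28405225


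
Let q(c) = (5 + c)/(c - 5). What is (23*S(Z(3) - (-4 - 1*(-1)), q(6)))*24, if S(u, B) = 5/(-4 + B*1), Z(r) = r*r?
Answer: 2760/7 ≈ 394.29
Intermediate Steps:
Z(r) = r**2
q(c) = (5 + c)/(-5 + c)
S(u, B) = 5/(-4 + B)
(23*S(Z(3) - (-4 - 1*(-1)), q(6)))*24 = (23*(5/(-4 + (5 + 6)/(-5 + 6))))*24 = (23*(5/(-4 + 11/1)))*24 = (23*(5/(-4 + 1*11)))*24 = (23*(5/(-4 + 11)))*24 = (23*(5/7))*24 = (115/7)*24 = 2760/7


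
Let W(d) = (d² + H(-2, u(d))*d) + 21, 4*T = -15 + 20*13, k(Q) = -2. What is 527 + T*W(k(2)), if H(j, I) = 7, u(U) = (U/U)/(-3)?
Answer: 4803/4 ≈ 1200.8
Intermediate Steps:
u(U) = -⅓ (u(U) = 1*(-⅓) = -⅓)
T = 245/4 (T = (-15 + 20*13)/4 = (-15 + 260)/4 = (¼)*245 = 245/4 ≈ 61.250)
W(d) = 21 + d² + 7*d (W(d) = (d² + 7*d) + 21 = 21 + d² + 7*d)
527 + T*W(k(2)) = 527 + 245*(21 + (-2)² + 7*(-2))/4 = 527 + 245*(21 + 4 - 14)/4 = 527 + (245/4)*11 = 527 + 2695/4 = 4803/4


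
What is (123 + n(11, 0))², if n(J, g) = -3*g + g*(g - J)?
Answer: 15129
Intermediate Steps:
(123 + n(11, 0))² = (123 + 0*(-3 + 0 - 1*11))² = (123 + 0*(-3 + 0 - 11))² = (123 + 0*(-14))² = (123 + 0)² = 123² = 15129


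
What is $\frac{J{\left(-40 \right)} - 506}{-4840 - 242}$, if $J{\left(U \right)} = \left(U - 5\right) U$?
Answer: $- \frac{647}{2541} \approx -0.25462$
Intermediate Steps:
$J{\left(U \right)} = U \left(-5 + U\right)$ ($J{\left(U \right)} = \left(-5 + U\right) U = U \left(-5 + U\right)$)
$\frac{J{\left(-40 \right)} - 506}{-4840 - 242} = \frac{- 40 \left(-5 - 40\right) - 506}{-4840 - 242} = \frac{\left(-40\right) \left(-45\right) - 506}{-5082} = \left(1800 - 506\right) \left(- \frac{1}{5082}\right) = 1294 \left(- \frac{1}{5082}\right) = - \frac{647}{2541}$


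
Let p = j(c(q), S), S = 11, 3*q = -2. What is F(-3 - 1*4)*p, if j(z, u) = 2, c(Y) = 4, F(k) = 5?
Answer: 10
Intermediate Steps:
q = -⅔ (q = (⅓)*(-2) = -⅔ ≈ -0.66667)
p = 2
F(-3 - 1*4)*p = 5*2 = 10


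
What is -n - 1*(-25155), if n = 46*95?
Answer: 20785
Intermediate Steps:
n = 4370
-n - 1*(-25155) = -1*4370 - 1*(-25155) = -4370 + 25155 = 20785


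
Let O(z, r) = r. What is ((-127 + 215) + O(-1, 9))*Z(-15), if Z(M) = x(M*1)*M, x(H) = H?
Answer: 21825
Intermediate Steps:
Z(M) = M**2 (Z(M) = (M*1)*M = M*M = M**2)
((-127 + 215) + O(-1, 9))*Z(-15) = ((-127 + 215) + 9)*(-15)**2 = (88 + 9)*225 = 97*225 = 21825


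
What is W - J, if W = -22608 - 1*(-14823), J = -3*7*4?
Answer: -7701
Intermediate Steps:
J = -84 (J = -21*4 = -84)
W = -7785 (W = -22608 + 14823 = -7785)
W - J = -7785 - 1*(-84) = -7785 + 84 = -7701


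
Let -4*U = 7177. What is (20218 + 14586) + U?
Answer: 132039/4 ≈ 33010.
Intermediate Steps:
U = -7177/4 (U = -¼*7177 = -7177/4 ≈ -1794.3)
(20218 + 14586) + U = (20218 + 14586) - 7177/4 = 34804 - 7177/4 = 132039/4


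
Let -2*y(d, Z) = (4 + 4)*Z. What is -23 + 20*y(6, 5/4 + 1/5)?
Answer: -139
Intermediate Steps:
y(d, Z) = -4*Z (y(d, Z) = -(4 + 4)*Z/2 = -4*Z)
-23 + 20*y(6, 5/4 + 1/5) = -23 + 20*(-4*(5/4 + 1/5)) = -23 + 20*(-4*(5*(¼) + 1*(⅕))) = -23 + 20*(-4*(5/4 + ⅕)) = -23 + 20*(-4*29/20) = -23 + 20*(-29/5) = -23 - 116 = -139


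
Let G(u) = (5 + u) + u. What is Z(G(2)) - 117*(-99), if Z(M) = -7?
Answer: 11576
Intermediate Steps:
G(u) = 5 + 2*u
Z(G(2)) - 117*(-99) = -7 - 117*(-99) = -7 + 11583 = 11576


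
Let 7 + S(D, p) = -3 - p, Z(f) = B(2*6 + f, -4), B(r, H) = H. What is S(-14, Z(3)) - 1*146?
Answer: -152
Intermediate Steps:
Z(f) = -4
S(D, p) = -10 - p (S(D, p) = -7 + (-3 - p) = -10 - p)
S(-14, Z(3)) - 1*146 = (-10 - 1*(-4)) - 1*146 = (-10 + 4) - 146 = -6 - 146 = -152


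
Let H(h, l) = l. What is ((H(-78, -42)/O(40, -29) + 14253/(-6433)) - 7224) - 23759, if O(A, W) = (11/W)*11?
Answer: -24110839538/778393 ≈ -30975.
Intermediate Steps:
O(A, W) = 121/W
((H(-78, -42)/O(40, -29) + 14253/(-6433)) - 7224) - 23759 = ((-42/(121/(-29)) + 14253/(-6433)) - 7224) - 23759 = ((-42/(121*(-1/29)) + 14253*(-1/6433)) - 7224) - 23759 = ((-42/(-121/29) - 14253/6433) - 7224) - 23759 = ((-42*(-29/121) - 14253/6433) - 7224) - 23759 = ((1218/121 - 14253/6433) - 7224) - 23759 = (6110781/778393 - 7224) - 23759 = -5617000251/778393 - 23759 = -24110839538/778393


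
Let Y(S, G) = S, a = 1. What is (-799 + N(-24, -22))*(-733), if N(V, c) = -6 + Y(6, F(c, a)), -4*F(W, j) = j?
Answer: 585667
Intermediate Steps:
F(W, j) = -j/4
N(V, c) = 0 (N(V, c) = -6 + 6 = 0)
(-799 + N(-24, -22))*(-733) = (-799 + 0)*(-733) = -799*(-733) = 585667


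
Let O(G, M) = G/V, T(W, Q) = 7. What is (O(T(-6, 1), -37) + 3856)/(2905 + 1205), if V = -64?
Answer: 82259/87680 ≈ 0.93817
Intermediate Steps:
O(G, M) = -G/64 (O(G, M) = G/(-64) = G*(-1/64) = -G/64)
(O(T(-6, 1), -37) + 3856)/(2905 + 1205) = (-1/64*7 + 3856)/(2905 + 1205) = (-7/64 + 3856)/4110 = (246777/64)*(1/4110) = 82259/87680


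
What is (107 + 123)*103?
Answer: 23690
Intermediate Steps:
(107 + 123)*103 = 230*103 = 23690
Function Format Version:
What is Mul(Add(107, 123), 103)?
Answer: 23690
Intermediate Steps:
Mul(Add(107, 123), 103) = Mul(230, 103) = 23690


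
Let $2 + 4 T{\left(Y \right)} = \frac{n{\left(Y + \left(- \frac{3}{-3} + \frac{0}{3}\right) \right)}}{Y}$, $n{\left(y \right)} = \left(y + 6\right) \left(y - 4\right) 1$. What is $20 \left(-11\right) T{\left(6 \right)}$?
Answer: $- \frac{495}{2} \approx -247.5$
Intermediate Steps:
$n{\left(y \right)} = \left(-4 + y\right) \left(6 + y\right)$ ($n{\left(y \right)} = \left(6 + y\right) \left(-4 + y\right) 1 = \left(-4 + y\right) \left(6 + y\right) 1 = \left(-4 + y\right) \left(6 + y\right)$)
$T{\left(Y \right)} = - \frac{1}{2} + \frac{-22 + \left(1 + Y\right)^{2} + 2 Y}{4 Y}$ ($T{\left(Y \right)} = - \frac{1}{2} + \frac{\left(-24 + \left(Y + \left(- \frac{3}{-3} + \frac{0}{3}\right)\right)^{2} + 2 \left(Y + \left(- \frac{3}{-3} + \frac{0}{3}\right)\right)\right) \frac{1}{Y}}{4} = - \frac{1}{2} + \frac{\left(-24 + \left(Y + \left(\left(-3\right) \left(- \frac{1}{3}\right) + 0 \cdot \frac{1}{3}\right)\right)^{2} + 2 \left(Y + \left(\left(-3\right) \left(- \frac{1}{3}\right) + 0 \cdot \frac{1}{3}\right)\right)\right) \frac{1}{Y}}{4} = - \frac{1}{2} + \frac{\left(-24 + \left(Y + \left(1 + 0\right)\right)^{2} + 2 \left(Y + \left(1 + 0\right)\right)\right) \frac{1}{Y}}{4} = - \frac{1}{2} + \frac{\left(-24 + \left(Y + 1\right)^{2} + 2 \left(Y + 1\right)\right) \frac{1}{Y}}{4} = - \frac{1}{2} + \frac{\left(-24 + \left(1 + Y\right)^{2} + 2 \left(1 + Y\right)\right) \frac{1}{Y}}{4} = - \frac{1}{2} + \frac{\left(-24 + \left(1 + Y\right)^{2} + \left(2 + 2 Y\right)\right) \frac{1}{Y}}{4} = - \frac{1}{2} + \frac{\left(-22 + \left(1 + Y\right)^{2} + 2 Y\right) \frac{1}{Y}}{4} = - \frac{1}{2} + \frac{\frac{1}{Y} \left(-22 + \left(1 + Y\right)^{2} + 2 Y\right)}{4} = - \frac{1}{2} + \frac{-22 + \left(1 + Y\right)^{2} + 2 Y}{4 Y}$)
$20 \left(-11\right) T{\left(6 \right)} = 20 \left(-11\right) \frac{-22 + \left(1 + 6\right)^{2}}{4 \cdot 6} = - 220 \cdot \frac{1}{4} \cdot \frac{1}{6} \left(-22 + 7^{2}\right) = - 220 \cdot \frac{1}{4} \cdot \frac{1}{6} \left(-22 + 49\right) = - 220 \cdot \frac{1}{4} \cdot \frac{1}{6} \cdot 27 = \left(-220\right) \frac{9}{8} = - \frac{495}{2}$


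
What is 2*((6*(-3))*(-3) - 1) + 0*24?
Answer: 106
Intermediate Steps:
2*((6*(-3))*(-3) - 1) + 0*24 = 2*(-18*(-3) - 1) + 0 = 2*(54 - 1) + 0 = 2*53 + 0 = 106 + 0 = 106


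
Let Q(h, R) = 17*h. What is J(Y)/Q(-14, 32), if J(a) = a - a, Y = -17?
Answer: 0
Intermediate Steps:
J(a) = 0
J(Y)/Q(-14, 32) = 0/((17*(-14))) = 0/(-238) = 0*(-1/238) = 0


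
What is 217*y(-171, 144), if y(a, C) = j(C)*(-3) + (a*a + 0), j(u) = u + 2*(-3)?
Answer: 6255459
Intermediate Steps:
j(u) = -6 + u (j(u) = u - 6 = -6 + u)
y(a, C) = 18 + a² - 3*C (y(a, C) = (-6 + C)*(-3) + (a*a + 0) = (18 - 3*C) + (a² + 0) = (18 - 3*C) + a² = 18 + a² - 3*C)
217*y(-171, 144) = 217*(18 + (-171)² - 3*144) = 217*(18 + 29241 - 432) = 217*28827 = 6255459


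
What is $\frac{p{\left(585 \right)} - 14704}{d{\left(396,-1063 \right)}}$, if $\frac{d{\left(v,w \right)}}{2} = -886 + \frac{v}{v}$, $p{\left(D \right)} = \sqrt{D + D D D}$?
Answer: $\frac{7352}{885} - \frac{\sqrt{22244690}}{590} \approx 0.3134$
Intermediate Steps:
$p{\left(D \right)} = \sqrt{D + D^{3}}$ ($p{\left(D \right)} = \sqrt{D + D^{2} D} = \sqrt{D + D^{3}}$)
$d{\left(v,w \right)} = -1770$ ($d{\left(v,w \right)} = 2 \left(-886 + \frac{v}{v}\right) = 2 \left(-886 + 1\right) = 2 \left(-885\right) = -1770$)
$\frac{p{\left(585 \right)} - 14704}{d{\left(396,-1063 \right)}} = \frac{\sqrt{585 + 585^{3}} - 14704}{-1770} = \left(\sqrt{585 + 200201625} - 14704\right) \left(- \frac{1}{1770}\right) = \left(\sqrt{200202210} - 14704\right) \left(- \frac{1}{1770}\right) = \left(3 \sqrt{22244690} - 14704\right) \left(- \frac{1}{1770}\right) = \left(-14704 + 3 \sqrt{22244690}\right) \left(- \frac{1}{1770}\right) = \frac{7352}{885} - \frac{\sqrt{22244690}}{590}$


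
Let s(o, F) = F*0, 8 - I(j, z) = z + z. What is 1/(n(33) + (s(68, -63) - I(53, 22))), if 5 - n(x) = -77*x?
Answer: 1/2582 ≈ 0.00038730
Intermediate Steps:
I(j, z) = 8 - 2*z (I(j, z) = 8 - (z + z) = 8 - 2*z)
s(o, F) = 0
n(x) = 5 + 77*x (n(x) = 5 - (-77)*x = 5 + 77*x)
1/(n(33) + (s(68, -63) - I(53, 22))) = 1/((5 + 77*33) + (0 - (8 - 2*22))) = 1/((5 + 2541) + (0 - (8 - 44))) = 1/(2546 + (0 - 1*(-36))) = 1/(2546 + (0 + 36)) = 1/(2546 + 36) = 1/2582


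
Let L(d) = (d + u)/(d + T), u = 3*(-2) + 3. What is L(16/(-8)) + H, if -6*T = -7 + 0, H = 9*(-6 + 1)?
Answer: -39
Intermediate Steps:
H = -45 (H = 9*(-5) = -45)
T = 7/6 (T = -(-7 + 0)/6 = -⅙*(-7) = 7/6 ≈ 1.1667)
u = -3 (u = -6 + 3 = -3)
L(d) = (-3 + d)/(7/6 + d) (L(d) = (d - 3)/(d + 7/6) = (-3 + d)/(7/6 + d))
L(16/(-8)) + H = 6*(-3 + 16/(-8))/(7 + 6*(16/(-8))) - 45 = 6*(-3 + 16*(-⅛))/(7 + 6*(16*(-⅛))) - 45 = 6*(-3 - 2)/(7 + 6*(-2)) - 45 = 6*(-5)/(7 - 12) - 45 = 6*(-5)/(-5) - 45 = 6*(-⅕)*(-5) - 45 = 6 - 45 = -39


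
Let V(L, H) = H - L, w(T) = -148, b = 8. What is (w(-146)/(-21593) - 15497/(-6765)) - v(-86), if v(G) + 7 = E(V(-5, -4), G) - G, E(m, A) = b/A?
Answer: -43746005002/571026885 ≈ -76.609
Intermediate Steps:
E(m, A) = 8/A
v(G) = -7 - G + 8/G (v(G) = -7 + (8/G - G) = -7 + (-G + 8/G) = -7 - G + 8/G)
(w(-146)/(-21593) - 15497/(-6765)) - v(-86) = (-148/(-21593) - 15497/(-6765)) - (-7 - 1*(-86) + 8/(-86)) = (-148*(-1/21593) - 15497*(-1/6765)) - (-7 + 86 + 8*(-1/86)) = (148/21593 + 15497/6765) - (-7 + 86 - 4/43) = 30511631/13279695 - 1*3393/43 = 30511631/13279695 - 3393/43 = -43746005002/571026885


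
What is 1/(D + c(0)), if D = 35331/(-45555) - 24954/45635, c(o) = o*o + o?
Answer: -138593495/183273977 ≈ -0.75621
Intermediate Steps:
c(o) = o + o² (c(o) = o² + o = o + o²)
D = -183273977/138593495 (D = 35331*(-1/45555) - 24954*1/45635 = -11777/15185 - 24954/45635 = -183273977/138593495 ≈ -1.3224)
1/(D + c(0)) = 1/(-183273977/138593495 + 0*(1 + 0)) = 1/(-183273977/138593495 + 0*1) = 1/(-183273977/138593495 + 0) = 1/(-183273977/138593495) = -138593495/183273977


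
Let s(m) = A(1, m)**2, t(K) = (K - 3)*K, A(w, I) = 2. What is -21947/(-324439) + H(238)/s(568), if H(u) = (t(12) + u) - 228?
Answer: 19185795/648878 ≈ 29.568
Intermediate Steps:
t(K) = K*(-3 + K) (t(K) = (-3 + K)*K = K*(-3 + K))
H(u) = -120 + u (H(u) = (12*(-3 + 12) + u) - 228 = (12*9 + u) - 228 = (108 + u) - 228 = -120 + u)
s(m) = 4 (s(m) = 2**2 = 4)
-21947/(-324439) + H(238)/s(568) = -21947/(-324439) + (-120 + 238)/4 = -21947*(-1/324439) + 118*(1/4) = 21947/324439 + 59/2 = 19185795/648878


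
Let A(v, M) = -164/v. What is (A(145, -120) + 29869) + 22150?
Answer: 7542591/145 ≈ 52018.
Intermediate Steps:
(A(145, -120) + 29869) + 22150 = (-164/145 + 29869) + 22150 = 4330841/145 + 22150 = 7542591/145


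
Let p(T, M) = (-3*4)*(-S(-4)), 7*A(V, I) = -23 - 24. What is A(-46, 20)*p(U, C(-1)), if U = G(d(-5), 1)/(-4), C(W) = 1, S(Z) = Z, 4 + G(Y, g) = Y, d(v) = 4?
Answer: 2256/7 ≈ 322.29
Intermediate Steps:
A(V, I) = -47/7 (A(V, I) = (-23 - 24)/7 = (⅐)*(-47) = -47/7)
G(Y, g) = -4 + Y
U = 0 (U = (-4 + 4)/(-4) = 0*(-¼) = 0)
p(T, M) = -48 (p(T, M) = (-3*4)*(-1*(-4)) = -12*4 = -48)
A(-46, 20)*p(U, C(-1)) = -47/7*(-48) = 2256/7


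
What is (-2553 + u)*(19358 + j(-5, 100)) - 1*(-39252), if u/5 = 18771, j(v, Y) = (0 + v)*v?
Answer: 1769745918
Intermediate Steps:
j(v, Y) = v² (j(v, Y) = v*v = v²)
u = 93855 (u = 5*18771 = 93855)
(-2553 + u)*(19358 + j(-5, 100)) - 1*(-39252) = (-2553 + 93855)*(19358 + (-5)²) - 1*(-39252) = 91302*(19358 + 25) + 39252 = 91302*19383 + 39252 = 1769706666 + 39252 = 1769745918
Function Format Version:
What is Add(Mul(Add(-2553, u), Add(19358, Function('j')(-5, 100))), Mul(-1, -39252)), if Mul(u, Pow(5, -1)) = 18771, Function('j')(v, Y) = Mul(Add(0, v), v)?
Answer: 1769745918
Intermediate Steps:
Function('j')(v, Y) = Pow(v, 2) (Function('j')(v, Y) = Mul(v, v) = Pow(v, 2))
u = 93855 (u = Mul(5, 18771) = 93855)
Add(Mul(Add(-2553, u), Add(19358, Function('j')(-5, 100))), Mul(-1, -39252)) = Add(Mul(Add(-2553, 93855), Add(19358, Pow(-5, 2))), Mul(-1, -39252)) = Add(Mul(91302, Add(19358, 25)), 39252) = Add(Mul(91302, 19383), 39252) = Add(1769706666, 39252) = 1769745918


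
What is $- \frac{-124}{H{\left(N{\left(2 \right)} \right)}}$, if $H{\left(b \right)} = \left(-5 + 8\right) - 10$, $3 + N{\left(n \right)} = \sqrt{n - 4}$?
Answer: $- \frac{124}{7} \approx -17.714$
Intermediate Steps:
$N{\left(n \right)} = -3 + \sqrt{-4 + n}$ ($N{\left(n \right)} = -3 + \sqrt{n - 4} = -3 + \sqrt{-4 + n}$)
$H{\left(b \right)} = -7$ ($H{\left(b \right)} = 3 - 10 = -7$)
$- \frac{-124}{H{\left(N{\left(2 \right)} \right)}} = - \frac{-124}{-7} = - \frac{\left(-124\right) \left(-1\right)}{7} = \left(-1\right) \frac{124}{7} = - \frac{124}{7}$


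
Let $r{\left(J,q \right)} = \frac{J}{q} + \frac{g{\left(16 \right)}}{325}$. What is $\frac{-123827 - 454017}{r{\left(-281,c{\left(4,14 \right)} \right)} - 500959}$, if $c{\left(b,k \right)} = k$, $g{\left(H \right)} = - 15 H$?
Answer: $\frac{525838040}{455891627} \approx 1.1534$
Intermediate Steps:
$r{\left(J,q \right)} = - \frac{48}{65} + \frac{J}{q}$ ($r{\left(J,q \right)} = \frac{J}{q} + \frac{\left(-15\right) 16}{325} = \frac{J}{q} - \frac{48}{65} = - \frac{48}{65} + \frac{J}{q}$)
$\frac{-123827 - 454017}{r{\left(-281,c{\left(4,14 \right)} \right)} - 500959} = \frac{-123827 - 454017}{\left(- \frac{48}{65} - \frac{281}{14}\right) - 500959} = - \frac{577844}{\left(- \frac{48}{65} - \frac{281}{14}\right) - 500959} = - \frac{577844}{- \frac{18937}{910} - 500959} = - \frac{577844}{- \frac{455891627}{910}} = \left(-577844\right) \left(- \frac{910}{455891627}\right) = \frac{525838040}{455891627}$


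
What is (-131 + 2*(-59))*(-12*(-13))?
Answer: -38844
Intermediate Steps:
(-131 + 2*(-59))*(-12*(-13)) = (-131 - 118)*156 = -249*156 = -38844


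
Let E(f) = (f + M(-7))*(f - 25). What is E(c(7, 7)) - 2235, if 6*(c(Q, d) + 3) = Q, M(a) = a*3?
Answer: -58403/36 ≈ -1622.3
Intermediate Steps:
M(a) = 3*a
c(Q, d) = -3 + Q/6
E(f) = (-25 + f)*(-21 + f) (E(f) = (f + 3*(-7))*(f - 25) = (f - 21)*(-25 + f) = (-21 + f)*(-25 + f) = (-25 + f)*(-21 + f))
E(c(7, 7)) - 2235 = (525 + (-3 + (⅙)*7)² - 46*(-3 + (⅙)*7)) - 2235 = (525 + (-3 + 7/6)² - 46*(-3 + 7/6)) - 2235 = (525 + (-11/6)² - 46*(-11/6)) - 2235 = (525 + 121/36 + 253/3) - 2235 = 22057/36 - 2235 = -58403/36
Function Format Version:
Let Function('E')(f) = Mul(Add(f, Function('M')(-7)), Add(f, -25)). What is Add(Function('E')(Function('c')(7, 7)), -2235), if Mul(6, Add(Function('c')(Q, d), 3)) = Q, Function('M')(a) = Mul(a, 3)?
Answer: Rational(-58403, 36) ≈ -1622.3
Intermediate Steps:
Function('M')(a) = Mul(3, a)
Function('c')(Q, d) = Add(-3, Mul(Rational(1, 6), Q))
Function('E')(f) = Mul(Add(-25, f), Add(-21, f)) (Function('E')(f) = Mul(Add(f, Mul(3, -7)), Add(f, -25)) = Mul(Add(f, -21), Add(-25, f)) = Mul(Add(-21, f), Add(-25, f)) = Mul(Add(-25, f), Add(-21, f)))
Add(Function('E')(Function('c')(7, 7)), -2235) = Add(Add(525, Pow(Add(-3, Mul(Rational(1, 6), 7)), 2), Mul(-46, Add(-3, Mul(Rational(1, 6), 7)))), -2235) = Add(Add(525, Pow(Add(-3, Rational(7, 6)), 2), Mul(-46, Add(-3, Rational(7, 6)))), -2235) = Add(Add(525, Pow(Rational(-11, 6), 2), Mul(-46, Rational(-11, 6))), -2235) = Add(Add(525, Rational(121, 36), Rational(253, 3)), -2235) = Add(Rational(22057, 36), -2235) = Rational(-58403, 36)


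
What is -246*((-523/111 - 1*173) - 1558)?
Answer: 15798448/37 ≈ 4.2699e+5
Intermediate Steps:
-246*((-523/111 - 1*173) - 1558) = -246*((-523*1/111 - 173) - 1558) = -246*((-523/111 - 173) - 1558) = -246*(-19726/111 - 1558) = -246*(-192664/111) = 15798448/37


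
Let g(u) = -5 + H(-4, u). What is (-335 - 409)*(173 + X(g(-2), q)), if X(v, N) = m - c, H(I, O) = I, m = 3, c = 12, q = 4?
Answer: -122016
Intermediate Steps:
g(u) = -9 (g(u) = -5 - 4 = -9)
X(v, N) = -9 (X(v, N) = 3 - 1*12 = 3 - 12 = -9)
(-335 - 409)*(173 + X(g(-2), q)) = (-335 - 409)*(173 - 9) = -744*164 = -122016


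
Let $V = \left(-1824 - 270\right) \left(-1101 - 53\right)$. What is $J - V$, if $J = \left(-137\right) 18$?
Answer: $-2418942$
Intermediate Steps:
$J = -2466$
$V = 2416476$ ($V = \left(-2094\right) \left(-1154\right) = 2416476$)
$J - V = -2466 - 2416476 = -2418942$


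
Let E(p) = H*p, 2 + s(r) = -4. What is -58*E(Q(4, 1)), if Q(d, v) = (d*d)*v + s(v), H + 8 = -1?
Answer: 5220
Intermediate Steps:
H = -9 (H = -8 - 1 = -9)
s(r) = -6 (s(r) = -2 - 4 = -6)
Q(d, v) = -6 + v*d² (Q(d, v) = (d*d)*v - 6 = d²*v - 6 = v*d² - 6 = -6 + v*d²)
E(p) = -9*p
-58*E(Q(4, 1)) = -(-522)*(-6 + 1*4²) = -(-522)*(-6 + 1*16) = -(-522)*(-6 + 16) = -(-522)*10 = -58*(-90) = 5220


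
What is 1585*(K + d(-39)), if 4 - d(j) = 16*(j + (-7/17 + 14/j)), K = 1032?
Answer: 1757378260/663 ≈ 2.6506e+6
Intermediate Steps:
d(j) = 180/17 - 224/j - 16*j (d(j) = 4 - 16*(j + (-7/17 + 14/j)) = 4 - 16*(-7/17 + j + 14/j) = 4 - (-112/17 + 16*j + 224/j) = 4 + (112/17 - 224/j - 16*j) = 180/17 - 224/j - 16*j)
1585*(K + d(-39)) = 1585*(1032 + (180/17 - 224/(-39) - 16*(-39))) = 1585*(1032 + (180/17 - 224*(-1/39) + 624)) = 1585*(1032 + (180/17 + 224/39 + 624)) = 1585*(1032 + 424540/663) = 1585*(1108756/663) = 1757378260/663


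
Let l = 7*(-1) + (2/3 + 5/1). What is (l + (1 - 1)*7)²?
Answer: 16/9 ≈ 1.7778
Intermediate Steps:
l = -4/3 (l = -7 + (2*(⅓) + 5*1) = -7 + (⅔ + 5) = -7 + 17/3 = -4/3 ≈ -1.3333)
(l + (1 - 1)*7)² = (-4/3 + (1 - 1)*7)² = (-4/3 + 0*7)² = (-4/3 + 0)² = (-4/3)² = 16/9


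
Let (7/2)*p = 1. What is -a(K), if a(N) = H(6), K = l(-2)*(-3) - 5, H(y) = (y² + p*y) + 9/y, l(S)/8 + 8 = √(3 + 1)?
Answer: -549/14 ≈ -39.214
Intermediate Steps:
p = 2/7 (p = (2/7)*1 = 2/7 ≈ 0.28571)
l(S) = -48 (l(S) = -64 + 8*√(3 + 1) = -64 + 8*√4 = -64 + 8*2 = -64 + 16 = -48)
H(y) = y² + 9/y + 2*y/7 (H(y) = (y² + 2*y/7) + 9/y = y² + 9/y + 2*y/7)
K = 139 (K = -48*(-3) - 5 = 144 - 5 = 139)
a(N) = 549/14 (a(N) = 6² + 9/6 + (2/7)*6 = 36 + 9*(⅙) + 12/7 = 36 + 3/2 + 12/7 = 549/14)
-a(K) = -1*549/14 = -549/14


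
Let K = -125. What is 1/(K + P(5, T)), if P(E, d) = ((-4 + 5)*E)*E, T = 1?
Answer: -1/100 ≈ -0.010000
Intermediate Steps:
P(E, d) = E² (P(E, d) = (1*E)*E = E*E = E²)
1/(K + P(5, T)) = 1/(-125 + 5²) = 1/(-125 + 25) = 1/(-100) = -1/100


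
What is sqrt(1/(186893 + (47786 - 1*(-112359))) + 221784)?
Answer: sqrt(26710638864251134)/347038 ≈ 470.94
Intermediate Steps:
sqrt(1/(186893 + (47786 - 1*(-112359))) + 221784) = sqrt(1/(186893 + (47786 + 112359)) + 221784) = sqrt(1/(186893 + 160145) + 221784) = sqrt(1/347038 + 221784) = sqrt(76967475793/347038) = sqrt(26710638864251134)/347038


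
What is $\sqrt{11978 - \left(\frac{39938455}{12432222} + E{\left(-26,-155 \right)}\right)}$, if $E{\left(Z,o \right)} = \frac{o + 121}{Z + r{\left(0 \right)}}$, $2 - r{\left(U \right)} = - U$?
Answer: $\frac{\sqrt{205622879908872547}}{4144074} \approx 109.42$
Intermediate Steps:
$r{\left(U \right)} = 2 + U$ ($r{\left(U \right)} = 2 - - U = 2 + U$)
$E{\left(Z,o \right)} = \frac{121 + o}{2 + Z}$ ($E{\left(Z,o \right)} = \frac{o + 121}{Z + \left(2 + 0\right)} = \frac{121 + o}{Z + 2} = \frac{121 + o}{2 + Z}$)
$\sqrt{11978 - \left(\frac{39938455}{12432222} + E{\left(-26,-155 \right)}\right)} = \sqrt{11978 - \left(\frac{39938455}{12432222} + \frac{121 - 155}{2 - 26}\right)} = \sqrt{11978 - \left(\frac{39938455}{12432222} + \frac{1}{-24} \left(-34\right)\right)} = \sqrt{11978 - \left(\frac{39938455}{12432222} - - \frac{17}{12}\right)} = \sqrt{11978 - \frac{115101539}{24864444}} = \sqrt{\frac{297711208693}{24864444}} = \frac{\sqrt{205622879908872547}}{4144074}$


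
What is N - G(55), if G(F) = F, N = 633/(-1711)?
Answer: -94738/1711 ≈ -55.370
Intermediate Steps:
N = -633/1711 (N = 633*(-1/1711) = -633/1711 ≈ -0.36996)
N - G(55) = -633/1711 - 1*55 = -633/1711 - 55 = -94738/1711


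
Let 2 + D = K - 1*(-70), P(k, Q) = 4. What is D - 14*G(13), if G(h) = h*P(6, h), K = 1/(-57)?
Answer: -37621/57 ≈ -660.02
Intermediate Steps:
K = -1/57 ≈ -0.017544
G(h) = 4*h (G(h) = h*4 = 4*h)
D = 3875/57 (D = -2 + (-1/57 - 1*(-70)) = -2 + (-1/57 + 70) = -2 + 3989/57 = 3875/57 ≈ 67.982)
D - 14*G(13) = 3875/57 - 56*13 = 3875/57 - 14*52 = 3875/57 - 728 = -37621/57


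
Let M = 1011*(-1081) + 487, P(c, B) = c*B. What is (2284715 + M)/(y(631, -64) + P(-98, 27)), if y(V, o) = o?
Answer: -1192311/2710 ≈ -439.97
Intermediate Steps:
P(c, B) = B*c
M = -1092404 (M = -1092891 + 487 = -1092404)
(2284715 + M)/(y(631, -64) + P(-98, 27)) = (2284715 - 1092404)/(-64 + 27*(-98)) = 1192311/(-64 - 2646) = 1192311/(-2710) = 1192311*(-1/2710) = -1192311/2710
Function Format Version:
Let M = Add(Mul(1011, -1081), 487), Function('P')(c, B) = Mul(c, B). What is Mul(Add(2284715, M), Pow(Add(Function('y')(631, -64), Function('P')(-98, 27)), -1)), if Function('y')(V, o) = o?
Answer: Rational(-1192311, 2710) ≈ -439.97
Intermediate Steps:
Function('P')(c, B) = Mul(B, c)
M = -1092404 (M = Add(-1092891, 487) = -1092404)
Mul(Add(2284715, M), Pow(Add(Function('y')(631, -64), Function('P')(-98, 27)), -1)) = Mul(Add(2284715, -1092404), Pow(Add(-64, Mul(27, -98)), -1)) = Mul(1192311, Pow(Add(-64, -2646), -1)) = Mul(1192311, Pow(-2710, -1)) = Mul(1192311, Rational(-1, 2710)) = Rational(-1192311, 2710)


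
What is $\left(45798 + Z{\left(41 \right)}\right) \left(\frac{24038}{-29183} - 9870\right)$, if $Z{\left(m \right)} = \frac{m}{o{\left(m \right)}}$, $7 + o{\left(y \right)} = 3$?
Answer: $- \frac{1884232945766}{4169} \approx -4.5196 \cdot 10^{8}$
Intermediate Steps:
$o{\left(y \right)} = -4$ ($o{\left(y \right)} = -7 + 3 = -4$)
$Z{\left(m \right)} = - \frac{m}{4}$ ($Z{\left(m \right)} = \frac{m}{-4} = m \left(- \frac{1}{4}\right) = - \frac{m}{4}$)
$\left(45798 + Z{\left(41 \right)}\right) \left(\frac{24038}{-29183} - 9870\right) = \left(45798 - \frac{41}{4}\right) \left(\frac{24038}{-29183} - 9870\right) = \left(45798 - \frac{41}{4}\right) \left(24038 \left(- \frac{1}{29183}\right) - 9870\right) = \frac{183151 \left(- \frac{3434}{4169} - 9870\right)}{4} = \frac{183151}{4} \left(- \frac{41151464}{4169}\right) = - \frac{1884232945766}{4169}$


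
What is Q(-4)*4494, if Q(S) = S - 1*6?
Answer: -44940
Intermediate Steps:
Q(S) = -6 + S (Q(S) = S - 6 = -6 + S)
Q(-4)*4494 = (-6 - 4)*4494 = -10*4494 = -44940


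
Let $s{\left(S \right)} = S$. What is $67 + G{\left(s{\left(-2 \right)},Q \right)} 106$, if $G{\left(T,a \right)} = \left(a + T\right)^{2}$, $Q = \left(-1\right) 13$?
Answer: $23917$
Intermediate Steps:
$Q = -13$
$G{\left(T,a \right)} = \left(T + a\right)^{2}$
$67 + G{\left(s{\left(-2 \right)},Q \right)} 106 = 67 + \left(-2 - 13\right)^{2} \cdot 106 = 67 + \left(-15\right)^{2} \cdot 106 = 67 + 225 \cdot 106 = 67 + 23850 = 23917$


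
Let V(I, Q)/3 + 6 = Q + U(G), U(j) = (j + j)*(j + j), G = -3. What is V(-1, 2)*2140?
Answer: 205440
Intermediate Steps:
U(j) = 4*j**2 (U(j) = (2*j)*(2*j) = 4*j**2)
V(I, Q) = 90 + 3*Q (V(I, Q) = -18 + 3*(Q + 4*(-3)**2) = -18 + 3*(Q + 4*9) = -18 + 3*(Q + 36) = -18 + 3*(36 + Q) = -18 + (108 + 3*Q) = 90 + 3*Q)
V(-1, 2)*2140 = (90 + 3*2)*2140 = (90 + 6)*2140 = 96*2140 = 205440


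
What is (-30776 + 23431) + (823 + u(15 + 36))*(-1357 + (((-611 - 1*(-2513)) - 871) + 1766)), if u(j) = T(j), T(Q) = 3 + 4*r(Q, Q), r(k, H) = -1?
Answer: 1176335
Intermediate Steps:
T(Q) = -1 (T(Q) = 3 + 4*(-1) = 3 - 4 = -1)
u(j) = -1
(-30776 + 23431) + (823 + u(15 + 36))*(-1357 + (((-611 - 1*(-2513)) - 871) + 1766)) = (-30776 + 23431) + (823 - 1)*(-1357 + (((-611 - 1*(-2513)) - 871) + 1766)) = -7345 + 822*(-1357 + (((-611 + 2513) - 871) + 1766)) = -7345 + 822*(-1357 + ((1902 - 871) + 1766)) = -7345 + 822*(-1357 + (1031 + 1766)) = -7345 + 822*(-1357 + 2797) = -7345 + 822*1440 = -7345 + 1183680 = 1176335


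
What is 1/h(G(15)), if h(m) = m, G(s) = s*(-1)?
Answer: -1/15 ≈ -0.066667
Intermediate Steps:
G(s) = -s
1/h(G(15)) = 1/(-1*15) = 1/(-15) = -1/15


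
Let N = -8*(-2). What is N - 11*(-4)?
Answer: 60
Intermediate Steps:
N = 16
N - 11*(-4) = 16 - 11*(-4) = 16 + 44 = 60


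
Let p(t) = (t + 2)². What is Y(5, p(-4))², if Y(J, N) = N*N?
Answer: 256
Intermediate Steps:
p(t) = (2 + t)²
Y(J, N) = N²
Y(5, p(-4))² = (((2 - 4)²)²)² = (((-2)²)²)² = (4²)² = 16² = 256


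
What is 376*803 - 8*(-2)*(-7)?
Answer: 301816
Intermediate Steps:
376*803 - 8*(-2)*(-7) = 301928 + 16*(-7) = 301928 - 112 = 301816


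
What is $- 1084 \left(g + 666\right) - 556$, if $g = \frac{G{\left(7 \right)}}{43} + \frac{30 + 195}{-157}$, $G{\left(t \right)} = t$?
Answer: $- \frac{4868301116}{6751} \approx -7.2112 \cdot 10^{5}$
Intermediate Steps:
$g = - \frac{8576}{6751}$ ($g = \frac{7}{43} + \frac{30 + 195}{-157} = 7 \cdot \frac{1}{43} + 225 \left(- \frac{1}{157}\right) = \frac{7}{43} - \frac{225}{157} = - \frac{8576}{6751} \approx -1.2703$)
$- 1084 \left(g + 666\right) - 556 = - 1084 \left(- \frac{8576}{6751} + 666\right) - 556 = \left(-1084\right) \frac{4487590}{6751} - 556 = - \frac{4864547560}{6751} - 556 = - \frac{4868301116}{6751}$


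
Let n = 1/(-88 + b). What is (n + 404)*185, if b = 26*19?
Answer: 30344625/406 ≈ 74741.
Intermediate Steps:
b = 494
n = 1/406 (n = 1/(-88 + 494) = 1/406 ≈ 0.0024631)
(n + 404)*185 = (1/406 + 404)*185 = (164025/406)*185 = 30344625/406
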